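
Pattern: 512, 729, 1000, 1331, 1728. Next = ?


Pattern: perfect cubes: n³
Terms: 512, 729, 1000, 1331, 1728
Next term = 2197

Next term = 2197


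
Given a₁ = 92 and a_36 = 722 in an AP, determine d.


d = (aₙ - a₁)/(n-1)
= (722 - 92)/(36-1)
= 630/35 = 18

d = 18


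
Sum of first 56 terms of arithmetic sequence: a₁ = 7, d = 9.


aₙ = 7 + (56-1)×9 = 502
Sₙ = n(a₁+aₙ)/2 = 56×(7+502)/2
= 56×509/2 = 14252

S_56 = 14252


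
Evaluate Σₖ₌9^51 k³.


Σₖ₌9^51 k³ = [51·52/2]² − [8·9/2]²
= 1758276 − 1296 = 1756980

Σk³ = 1756980


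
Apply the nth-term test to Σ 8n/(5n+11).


lim(n→∞) 8n/(5n+11) = 8/5 = 8/5  (divide numerator and denominator by n)
lim aₙ = 8/5 ≠ 0 → series DIVERGES

Diverges (lim aₙ = 8/5 ≠ 0)


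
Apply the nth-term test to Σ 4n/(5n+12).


lim(n→∞) 4n/(5n+12) = 4/5 = 4/5  (divide numerator and denominator by n)
lim aₙ = 4/5 ≠ 0 → series DIVERGES

Diverges (lim aₙ = 4/5 ≠ 0)


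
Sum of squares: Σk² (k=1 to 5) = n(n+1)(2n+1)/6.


n = 5
n(n+1)(2n+1)/6 = 5×6×11/6
= 330/6 = 55

Σk² = 55


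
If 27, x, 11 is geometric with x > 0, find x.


GM = √(27×11) = √297 = 17.2337

GM = 17.2337


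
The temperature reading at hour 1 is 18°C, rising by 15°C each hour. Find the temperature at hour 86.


aₙ = a₁ + (n-1)d
= 18 + (86-1)×15
= 18 + 1275
= 1293

a_86 = 1293


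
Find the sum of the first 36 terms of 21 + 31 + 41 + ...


aₙ = 21 + (36-1)×10 = 371
Sₙ = n(a₁+aₙ)/2 = 36×(21+371)/2
= 36×392/2 = 7056

S_36 = 7056


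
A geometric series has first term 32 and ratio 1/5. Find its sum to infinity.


S∞ = a₁/(1-r) = 32/(1 - 1/5)
= 32/(4/5)
= 40

S∞ = 40


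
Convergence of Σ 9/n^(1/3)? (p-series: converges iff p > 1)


p-series test: Σ c/n^p converges if p > 1, diverges if p ≤ 1 (constant c > 0 doesn't affect convergence).
p = 1/3
1/3 ≤ 1 → DIVERGES

Diverges (p = 1/3 ≤ 1)


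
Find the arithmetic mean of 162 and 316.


AM = (162 + 316)/2 = 478/2 = 239

AM = 239


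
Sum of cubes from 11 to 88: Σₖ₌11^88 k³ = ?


Σₖ₌11^88 k³ = [88·89/2]² − [10·11/2]²
= 15335056 − 3025 = 15332031

Σk³ = 15332031


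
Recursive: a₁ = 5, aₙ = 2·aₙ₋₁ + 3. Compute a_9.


Computing step by step:
a_1 = 5
a_2 = 13
a_3 = 29
a_4 = 61
a_5 = 125
a_6 = 253
a_7 = 509
a_8 = 1021
a_9 = 2045


a_9 = 2045


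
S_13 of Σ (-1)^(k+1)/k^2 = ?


S = 1 - 1/4 + 1/9 - 1/16 + 1/25 - 1/36 + 1/49 - 1/64 ± ...
= 0.8252
(Full series converges to +π²/12 ≈ +0.8225)

S_13 = 0.8252


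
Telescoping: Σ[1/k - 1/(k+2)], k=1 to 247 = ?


Telescoping with gap 2: two head and two tail terms survive.
= (1 + 1/2) - (1/248 + 1/249)
= 3/2 - 1/248 - 1/249 = 92131/61752

Sum = 92131/61752


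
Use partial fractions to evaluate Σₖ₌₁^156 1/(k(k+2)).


1/(k(k+2)) = (1/2)·(1/k - 1/(k+2)) (partial fractions)
Telescoping: Σ = (1/2)·(1 + 1/2 - 1/157 - 1/158) = 18447/24806

Sum = 18447/24806


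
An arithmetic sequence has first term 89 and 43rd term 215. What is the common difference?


d = (aₙ - a₁)/(n-1)
= (215 - 89)/(43-1)
= 126/42 = 3

d = 3


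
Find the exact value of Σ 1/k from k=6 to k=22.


Σₖ₌6^22 1/k = 1/6 + 1/7 + 1/8 + ... + 1/22
= 109216951/77597520
≈ 1.4075

Sum = 109216951/77597520 ≈ 1.4075


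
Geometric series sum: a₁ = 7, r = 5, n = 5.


Sₙ = 7×(5^5 - 1)/(5 - 1)
= 7×(3125 - 1)/4
= 7×3124/4
= 5467

S_5 = 5467


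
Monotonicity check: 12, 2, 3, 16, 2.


Differences: -10, 1, 13, -14
Difference at position 2 is +1 (> 0) but position 1 is -10 (< 0) — sequence both rises and falls
→ NOT monotonic

Not monotonic


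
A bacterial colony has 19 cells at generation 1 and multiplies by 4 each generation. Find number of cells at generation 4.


aₙ = a₁·r^(n-1)
= 19×4^3
= 19×64
= 1216

a_4 = 1216


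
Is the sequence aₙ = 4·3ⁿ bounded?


aₙ = 4·3ⁿ → as n→∞, aₙ→∞ (since base 3 > 1)
No finite upper bound exists
The sequence is UNBOUNDED

Unbounded (aₙ → ∞ as n → ∞)


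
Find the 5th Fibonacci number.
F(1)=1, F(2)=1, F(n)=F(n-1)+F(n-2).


Fibonacci sequence: 1, 1, 2, 3, 5
F(5) = 5

F(5) = 5


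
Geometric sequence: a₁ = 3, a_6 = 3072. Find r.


r^(n-1) = aₙ/a₁
r^5 = 3072/3 = 1024
r = 1024^(1/5)
= 4

r = 4


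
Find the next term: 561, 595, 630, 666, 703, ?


Pattern: triangular numbers: n(n+1)/2
Terms: 561, 595, 630, 666, 703
Next term = 741

Next term = 741


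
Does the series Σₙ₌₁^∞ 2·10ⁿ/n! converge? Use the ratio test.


aₙ = 2·10^n/n!
a_{n+1}/aₙ = 10^(n+1)/(n+1)! × n!/10^n  (constant 2 cancels)
= 10/(n+1)
L = lim(n→∞) 10/(n+1) = 0
L < 1 → series CONVERGES

Converges (ratio test: L = 0 < 1)


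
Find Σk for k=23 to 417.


Σₖ₌23^417 k = Σₖ₌₁^417 k − Σₖ₌₁^22 k
= 417·418/2 − 22·23/2
= 87153 − 253 = 86900

Σk = 86900


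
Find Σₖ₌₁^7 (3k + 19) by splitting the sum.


Σ(3k+19) = 3·Σk + 19·n
= 3·28 + 19·7
= 84 + 133 = 217

Σ = 217


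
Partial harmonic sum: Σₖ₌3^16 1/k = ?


Σₖ₌3^16 1/k = 1/3 + 1/4 + 1/5 + ... + 1/16
= 1355479/720720
≈ 1.8807

Sum = 1355479/720720 ≈ 1.8807


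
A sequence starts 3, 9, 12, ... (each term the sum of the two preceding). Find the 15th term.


Computing iteratively: 3, 9, 12, 21, 33, 54, 87, 141, 228, 369, 597, 966, ...
a_15 = 4092

a_15 = 4092


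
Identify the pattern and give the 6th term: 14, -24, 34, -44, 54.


Pattern: alternating sign, magnitude arithmetic (d=10)
Terms: 14, -24, 34, -44, 54
Next term = -64

Next term = -64


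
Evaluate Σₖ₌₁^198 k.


n(n+1)/2 = 198×199/2 = 39402/2 = 19701

Σk = 19701


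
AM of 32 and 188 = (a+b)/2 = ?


AM = (32 + 188)/2 = 220/2 = 110

AM = 110


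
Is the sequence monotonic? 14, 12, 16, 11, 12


Differences: -2, 4, -5, 1
Difference at position 2 is +4 (> 0) but position 1 is -2 (< 0) — sequence both rises and falls
→ NOT monotonic

Not monotonic


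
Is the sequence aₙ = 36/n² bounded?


a₁ = 36, a₂ = 36/4, a₃ = 36/9, ...
0 < aₙ ≤ 36 for all n ≥ 1
The sequence IS bounded

Bounded (0 < aₙ ≤ 36)


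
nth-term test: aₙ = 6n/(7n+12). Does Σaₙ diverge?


lim(n→∞) 6n/(7n+12) = 6/7 = 6/7  (divide numerator and denominator by n)
lim aₙ = 6/7 ≠ 0 → series DIVERGES

Diverges (lim aₙ = 6/7 ≠ 0)


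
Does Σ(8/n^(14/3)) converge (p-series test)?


p-series test: Σ c/n^p converges if p > 1, diverges if p ≤ 1 (constant c > 0 doesn't affect convergence).
p = 14/3
14/3 > 1 → CONVERGES

Converges (p = 14/3 > 1)


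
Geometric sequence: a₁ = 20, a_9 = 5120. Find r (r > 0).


r^(n-1) = aₙ/a₁
r^8 = 5120/20 = 256
r = 256^(1/8)
= ±2; taking r > 0 gives r = 2

r = 2


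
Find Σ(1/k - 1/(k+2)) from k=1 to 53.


Telescoping with gap 2: two head and two tail terms survive.
= (1 + 1/2) - (1/54 + 1/55)
= 3/2 - 1/54 - 1/55 = 2173/1485

Sum = 2173/1485


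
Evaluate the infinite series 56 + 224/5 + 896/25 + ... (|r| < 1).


S∞ = a₁/(1-r) = 56/(1 - 4/5)
= 56/(1/5)
= 280

S∞ = 280


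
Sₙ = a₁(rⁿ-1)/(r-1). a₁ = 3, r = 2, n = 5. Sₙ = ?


Sₙ = 3×(2^5 - 1)/(2 - 1)
= 3×(32 - 1)/1
= 3×31/1
= 93

S_5 = 93


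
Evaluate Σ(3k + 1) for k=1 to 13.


Σ(3k+1) = 3·Σk + 1·n
= 3·91 + 1·13
= 273 + 13 = 286

Σ = 286


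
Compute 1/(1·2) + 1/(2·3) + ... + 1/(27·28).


1/(k(k+1)) = 1/k - 1/(k+1) (partial fractions)
Telescoping: Σ = 1 - 1/28 = 27/28

Sum = 27/28


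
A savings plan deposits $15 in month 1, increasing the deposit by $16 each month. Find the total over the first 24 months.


aₙ = 15 + (24-1)×16 = 383
Sₙ = n(a₁+aₙ)/2 = 24×(15+383)/2
= 24×398/2 = 4776

S_24 = 4776


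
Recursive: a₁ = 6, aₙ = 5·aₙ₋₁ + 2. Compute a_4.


Computing step by step:
a_1 = 6
a_2 = 32
a_3 = 162
a_4 = 812


a_4 = 812


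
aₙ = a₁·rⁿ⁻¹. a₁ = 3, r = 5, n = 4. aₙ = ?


aₙ = a₁·r^(n-1)
= 3×5^3
= 3×125
= 375

a_4 = 375


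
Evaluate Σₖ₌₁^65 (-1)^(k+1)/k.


S = 1 - 1/2 + 1/3 - 1/4 + 1/5 - 1/6 + 1/7 - 1/8 ± ...
= 0.7008
(Full series converges to +ln(2) ≈ +0.6931)

S_65 = 0.7008


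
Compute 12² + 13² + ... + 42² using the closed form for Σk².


Σₖ₌12^42 k² = Σₖ₌₁^42 k² − Σₖ₌₁^11 k²
= 42·43·85/6 − 11·12·23/6
= 25585 − 506 = 25079

Σk² = 25079


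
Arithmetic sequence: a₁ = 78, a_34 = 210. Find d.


d = (aₙ - a₁)/(n-1)
= (210 - 78)/(34-1)
= 132/33 = 4

d = 4


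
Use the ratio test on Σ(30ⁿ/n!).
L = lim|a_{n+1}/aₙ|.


aₙ = 30^n/n!
a_{n+1}/aₙ = 30^(n+1)/(n+1)! × n!/30^n
= 30/(n+1)
L = lim(n→∞) 30/(n+1) = 0
L < 1 → series CONVERGES

Converges (ratio test: L = 0 < 1)


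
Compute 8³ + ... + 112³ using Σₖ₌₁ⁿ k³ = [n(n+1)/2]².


Σₖ₌8^112 k³ = [112·113/2]² − [7·8/2]²
= 40043584 − 784 = 40042800

Σk³ = 40042800


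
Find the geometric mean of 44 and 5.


GM = √(44×5) = √220 = 14.8324

GM = 14.8324


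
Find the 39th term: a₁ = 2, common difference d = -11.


aₙ = a₁ + (n-1)d
= 2 + (39-1)×-11
= 2 - 418
= -416

a_39 = -416


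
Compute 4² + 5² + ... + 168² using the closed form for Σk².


Σₖ₌4^168 k² = Σₖ₌₁^168 k² − Σₖ₌₁^3 k²
= 168·169·337/6 − 3·4·7/6
= 1594684 − 14 = 1594670

Σk² = 1594670


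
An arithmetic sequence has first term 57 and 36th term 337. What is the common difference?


d = (aₙ - a₁)/(n-1)
= (337 - 57)/(36-1)
= 280/35 = 8

d = 8


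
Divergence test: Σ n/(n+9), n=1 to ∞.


lim(n→∞) n/(n+9) = 1/1 = 1  (divide numerator and denominator by n)
lim aₙ = 1 ≠ 0 → series DIVERGES

Diverges (lim aₙ = 1 ≠ 0)


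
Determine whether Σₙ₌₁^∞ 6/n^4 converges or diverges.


p-series test: Σ c/n^p converges if p > 1, diverges if p ≤ 1 (constant c > 0 doesn't affect convergence).
p = 4
4 > 1 → CONVERGES

Converges (p = 4 > 1)


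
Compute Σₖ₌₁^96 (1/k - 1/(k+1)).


Telescoping: adjacent terms cancel.
= 1/1 - 1/97
= 1 - 1/97 = 96/97

Sum = 96/97


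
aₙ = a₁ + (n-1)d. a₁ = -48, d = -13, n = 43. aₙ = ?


aₙ = a₁ + (n-1)d
= -48 + (43-1)×-13
= -48 - 546
= -594

a_43 = -594


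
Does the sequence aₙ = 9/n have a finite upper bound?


a₁ = 9, a₂ = 9/2, a₃ = 9/3, ...
0 < aₙ ≤ 9 for all n ≥ 1
Lower bound: 0, Upper bound: 9
The sequence IS bounded

Bounded (0 < aₙ ≤ 9)


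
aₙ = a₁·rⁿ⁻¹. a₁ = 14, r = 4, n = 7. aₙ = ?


aₙ = a₁·r^(n-1)
= 14×4^6
= 14×4096
= 57344

a_7 = 57344


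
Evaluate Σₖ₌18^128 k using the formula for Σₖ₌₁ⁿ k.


Σₖ₌18^128 k = Σₖ₌₁^128 k − Σₖ₌₁^17 k
= 128·129/2 − 17·18/2
= 8256 − 153 = 8103

Σk = 8103


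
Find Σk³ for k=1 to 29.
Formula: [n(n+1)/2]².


n(n+1)/2 = 29×30/2 = 435
Σk³ = 435² = 189225

Σk³ = 189225


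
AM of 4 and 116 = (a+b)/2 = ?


AM = (4 + 116)/2 = 120/2 = 60

AM = 60


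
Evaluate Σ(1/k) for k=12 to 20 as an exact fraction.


Σₖ₌12^20 1/k = 1/12 + 1/13 + 1/14 + 1/15 + 1/16 + 1/17 + 1/18 + 1/19 + 1/20
= 12229277/21162960
≈ 0.5779

Sum = 12229277/21162960 ≈ 0.5779


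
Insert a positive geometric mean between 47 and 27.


GM = √(47×27) = √1269 = 35.623

GM = 35.623


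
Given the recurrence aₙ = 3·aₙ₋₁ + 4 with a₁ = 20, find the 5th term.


Computing step by step:
a_1 = 20
a_2 = 64
a_3 = 196
a_4 = 592
a_5 = 1780


a_5 = 1780


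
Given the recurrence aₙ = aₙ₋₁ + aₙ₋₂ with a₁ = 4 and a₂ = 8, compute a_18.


Computing iteratively: 4, 8, 12, 20, 32, 52, 84, 136, 220, 356, 576, 932, ...
a_18 = 16724

a_18 = 16724


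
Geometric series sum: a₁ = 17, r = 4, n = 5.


Sₙ = 17×(4^5 - 1)/(4 - 1)
= 17×(1024 - 1)/3
= 17×1023/3
= 5797

S_5 = 5797


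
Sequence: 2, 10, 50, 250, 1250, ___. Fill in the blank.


Pattern: geometric (r=5)
Terms: 2, 10, 50, 250, 1250
Next term = 6250

Next term = 6250


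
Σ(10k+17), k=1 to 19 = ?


Σ(10k+17) = 10·Σk + 17·n
= 10·190 + 17·19
= 1900 + 323 = 2223

Σ = 2223


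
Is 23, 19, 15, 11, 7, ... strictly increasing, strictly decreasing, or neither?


Differences: -4, -4, -4, -4
All differences < 0 → strictly DECREASING

Monotonically decreasing


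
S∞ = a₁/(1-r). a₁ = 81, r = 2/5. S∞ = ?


S∞ = a₁/(1-r) = 81/(1 - 2/5)
= 81/(3/5)
= 135

S∞ = 135


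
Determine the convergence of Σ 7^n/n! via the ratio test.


aₙ = 7^n/n!
a_{n+1}/aₙ = 7^(n+1)/(n+1)! × n!/7^n
= 7/(n+1)
L = lim(n→∞) 7/(n+1) = 0
L < 1 → series CONVERGES

Converges (ratio test: L = 0 < 1)


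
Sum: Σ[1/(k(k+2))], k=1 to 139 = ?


1/(k(k+2)) = (1/2)·(1/k - 1/(k+2)) (partial fractions)
Telescoping: Σ = (1/2)·(1 + 1/2 - 1/140 - 1/141) = 29329/39480

Sum = 29329/39480


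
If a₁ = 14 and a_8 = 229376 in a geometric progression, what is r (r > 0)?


r^(n-1) = aₙ/a₁
r^7 = 229376/14 = 16384
r = 16384^(1/7)
= 4

r = 4


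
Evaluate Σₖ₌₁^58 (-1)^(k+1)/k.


S = 1 - 1/2 + 1/3 - 1/4 + 1/5 - 1/6 + 1/7 - 1/8 ± ...
= 0.6846
(Full series converges to +ln(2) ≈ +0.6931)

S_58 = 0.6846


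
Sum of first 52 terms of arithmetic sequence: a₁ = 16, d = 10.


aₙ = 16 + (52-1)×10 = 526
Sₙ = n(a₁+aₙ)/2 = 52×(16+526)/2
= 52×542/2 = 14092

S_52 = 14092


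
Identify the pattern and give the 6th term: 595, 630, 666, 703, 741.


Pattern: triangular numbers: n(n+1)/2
Terms: 595, 630, 666, 703, 741
Next term = 780

Next term = 780


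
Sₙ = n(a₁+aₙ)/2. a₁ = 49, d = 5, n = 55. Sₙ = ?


aₙ = 49 + (55-1)×5 = 319
Sₙ = n(a₁+aₙ)/2 = 55×(49+319)/2
= 55×368/2 = 10120

S_55 = 10120


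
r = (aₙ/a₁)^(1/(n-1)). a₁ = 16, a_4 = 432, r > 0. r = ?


r^(n-1) = aₙ/a₁
r^3 = 432/16 = 27
r = 27^(1/3)
= 3

r = 3


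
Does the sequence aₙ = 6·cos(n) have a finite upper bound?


For all n, -1 ≤ cos(n) ≤ 1, so -6 ≤ 6·cos(n) ≤ 6
Lower bound: -6, Upper bound: 6
The sequence IS bounded

Bounded (-6 ≤ aₙ ≤ 6)


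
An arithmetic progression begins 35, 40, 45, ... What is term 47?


aₙ = a₁ + (n-1)d
= 35 + (47-1)×5
= 35 + 230
= 265

a_47 = 265


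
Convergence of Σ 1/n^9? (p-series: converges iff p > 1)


p-series test: Σ c/n^p converges if p > 1, diverges if p ≤ 1 (constant c > 0 doesn't affect convergence).
p = 9
9 > 1 → CONVERGES

Converges (p = 9 > 1)


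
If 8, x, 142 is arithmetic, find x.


AM = (8 + 142)/2 = 150/2 = 75

AM = 75


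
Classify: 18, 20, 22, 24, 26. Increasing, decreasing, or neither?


Differences: 2, 2, 2, 2
All differences > 0 → strictly INCREASING

Monotonically increasing


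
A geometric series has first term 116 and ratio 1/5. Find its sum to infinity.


S∞ = a₁/(1-r) = 116/(1 - 1/5)
= 116/(4/5)
= 145

S∞ = 145


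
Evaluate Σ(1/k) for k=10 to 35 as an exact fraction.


Σₖ₌10^35 1/k = 1/10 + 1/11 + 1/12 + ... + 1/35
= 2471388351727/1875370816800
≈ 1.3178

Sum = 2471388351727/1875370816800 ≈ 1.3178


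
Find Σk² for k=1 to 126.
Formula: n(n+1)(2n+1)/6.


n = 126
n(n+1)(2n+1)/6 = 126×127×253/6
= 4048506/6 = 674751

Σk² = 674751


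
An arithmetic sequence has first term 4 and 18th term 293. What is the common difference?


d = (aₙ - a₁)/(n-1)
= (293 - 4)/(18-1)
= 289/17 = 17

d = 17


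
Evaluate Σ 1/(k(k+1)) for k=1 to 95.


1/(k(k+1)) = 1/k - 1/(k+1) (partial fractions)
Telescoping: Σ = 1 - 1/96 = 95/96

Sum = 95/96


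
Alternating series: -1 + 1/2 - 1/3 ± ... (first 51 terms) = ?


S = -1 + 1/2 - 1/3 + 1/4 - 1/5 + 1/6 - 1/7 + 1/8 ± ...
= -0.7029
(Full series converges to -ln(2) ≈ -0.6931)

S_51 = -0.7029


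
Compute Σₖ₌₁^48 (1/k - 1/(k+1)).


Telescoping: adjacent terms cancel.
= 1/1 - 1/49
= 1 - 1/49 = 48/49

Sum = 48/49


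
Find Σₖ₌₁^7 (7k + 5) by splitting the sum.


Σ(7k+5) = 7·Σk + 5·n
= 7·28 + 5·7
= 196 + 35 = 231

Σ = 231


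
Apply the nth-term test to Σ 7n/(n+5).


lim(n→∞) 7n/(n+5) = 7/1 = 7  (divide numerator and denominator by n)
lim aₙ = 7 ≠ 0 → series DIVERGES

Diverges (lim aₙ = 7 ≠ 0)


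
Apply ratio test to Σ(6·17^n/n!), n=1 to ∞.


aₙ = 6·17^n/n!
a_{n+1}/aₙ = 17^(n+1)/(n+1)! × n!/17^n  (constant 6 cancels)
= 17/(n+1)
L = lim(n→∞) 17/(n+1) = 0
L < 1 → series CONVERGES

Converges (ratio test: L = 0 < 1)


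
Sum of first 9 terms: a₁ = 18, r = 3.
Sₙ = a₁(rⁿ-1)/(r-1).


Sₙ = 18×(3^9 - 1)/(3 - 1)
= 18×(19683 - 1)/2
= 18×19682/2
= 177138

S_9 = 177138


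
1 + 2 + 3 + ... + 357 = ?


n(n+1)/2 = 357×358/2 = 127806/2 = 63903

Σk = 63903


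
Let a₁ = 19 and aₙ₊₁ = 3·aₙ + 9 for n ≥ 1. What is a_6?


Computing step by step:
a_1 = 19
a_2 = 66
a_3 = 207
a_4 = 630
a_5 = 1899
a_6 = 5706


a_6 = 5706


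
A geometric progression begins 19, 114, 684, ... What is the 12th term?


aₙ = a₁·r^(n-1)
= 19×6^11
= 19×362797056
= 6893144064

a_12 = 6893144064


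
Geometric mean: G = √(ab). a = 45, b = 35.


GM = √(45×35) = √1575 = 39.6863

GM = 39.6863


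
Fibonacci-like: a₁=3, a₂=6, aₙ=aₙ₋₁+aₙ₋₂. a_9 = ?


Computing iteratively: 3, 6, 9, 15, 24, 39, 63, 102, 165
a_9 = 165

a_9 = 165


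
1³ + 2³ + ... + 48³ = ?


n(n+1)/2 = 48×49/2 = 1176
Σk³ = 1176² = 1382976

Σk³ = 1382976


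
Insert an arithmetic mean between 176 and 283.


AM = (176 + 283)/2 = 459/2 = 229.5

AM = 229.5


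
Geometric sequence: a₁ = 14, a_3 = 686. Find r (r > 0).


r^(n-1) = aₙ/a₁
r^2 = 686/14 = 49
r = 49^(1/2)
= ±7; taking r > 0 gives r = 7

r = 7


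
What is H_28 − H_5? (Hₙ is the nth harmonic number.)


Σₖ₌6^28 1/k = 1/6 + 1/7 + 1/8 + ... + 1/28
= 132022249763/80313433200
≈ 1.6438

Sum = 132022249763/80313433200 ≈ 1.6438


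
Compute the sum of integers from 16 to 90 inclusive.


Σₖ₌16^90 k = Σₖ₌₁^90 k − Σₖ₌₁^15 k
= 90·91/2 − 15·16/2
= 4095 − 120 = 3975

Σk = 3975


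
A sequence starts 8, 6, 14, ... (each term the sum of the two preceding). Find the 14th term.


Computing iteratively: 8, 6, 14, 20, 34, 54, 88, 142, 230, 372, 602, 974, ...
a_14 = 2550

a_14 = 2550


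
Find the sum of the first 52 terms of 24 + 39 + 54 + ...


aₙ = 24 + (52-1)×15 = 789
Sₙ = n(a₁+aₙ)/2 = 52×(24+789)/2
= 52×813/2 = 21138

S_52 = 21138


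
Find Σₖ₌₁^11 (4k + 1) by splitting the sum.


Σ(4k+1) = 4·Σk + 1·n
= 4·66 + 1·11
= 264 + 11 = 275

Σ = 275


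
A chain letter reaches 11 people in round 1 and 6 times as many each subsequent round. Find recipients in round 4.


aₙ = a₁·r^(n-1)
= 11×6^3
= 11×216
= 2376

a_4 = 2376


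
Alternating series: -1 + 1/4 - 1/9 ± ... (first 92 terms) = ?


S = -1 + 1/4 - 1/9 + 1/16 - 1/25 + 1/36 - 1/49 + 1/64 ± ...
= -0.8224
(Full series converges to -π²/12 ≈ -0.8225)

S_92 = -0.8224


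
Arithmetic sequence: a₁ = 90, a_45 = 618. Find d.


d = (aₙ - a₁)/(n-1)
= (618 - 90)/(45-1)
= 528/44 = 12

d = 12


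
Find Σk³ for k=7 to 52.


Σₖ₌7^52 k³ = [52·53/2]² − [6·7/2]²
= 1898884 − 441 = 1898443

Σk³ = 1898443


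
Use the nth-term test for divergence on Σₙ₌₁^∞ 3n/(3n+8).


lim(n→∞) 3n/(3n+8) = 3/3 = 1  (divide numerator and denominator by n)
lim aₙ = 1 ≠ 0 → series DIVERGES

Diverges (lim aₙ = 1 ≠ 0)


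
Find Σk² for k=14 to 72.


Σₖ₌14^72 k² = Σₖ₌₁^72 k² − Σₖ₌₁^13 k²
= 72·73·145/6 − 13·14·27/6
= 127020 − 819 = 126201

Σk² = 126201


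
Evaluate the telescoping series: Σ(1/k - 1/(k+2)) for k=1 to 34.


Telescoping with gap 2: two head and two tail terms survive.
= (1 + 1/2) - (1/35 + 1/36)
= 3/2 - 1/35 - 1/36 = 1819/1260

Sum = 1819/1260


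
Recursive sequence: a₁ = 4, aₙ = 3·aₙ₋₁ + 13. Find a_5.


Computing step by step:
a_1 = 4
a_2 = 25
a_3 = 88
a_4 = 277
a_5 = 844


a_5 = 844


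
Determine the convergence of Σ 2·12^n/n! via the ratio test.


aₙ = 2·12^n/n!
a_{n+1}/aₙ = 12^(n+1)/(n+1)! × n!/12^n  (constant 2 cancels)
= 12/(n+1)
L = lim(n→∞) 12/(n+1) = 0
L < 1 → series CONVERGES

Converges (ratio test: L = 0 < 1)


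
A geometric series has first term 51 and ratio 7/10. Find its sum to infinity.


S∞ = a₁/(1-r) = 51/(1 - 7/10)
= 51/(3/10)
= 170

S∞ = 170


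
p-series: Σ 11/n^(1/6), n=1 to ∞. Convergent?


p-series test: Σ c/n^p converges if p > 1, diverges if p ≤ 1 (constant c > 0 doesn't affect convergence).
p = 1/6
1/6 ≤ 1 → DIVERGES

Diverges (p = 1/6 ≤ 1)


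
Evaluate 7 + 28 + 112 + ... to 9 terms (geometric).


Sₙ = 7×(4^9 - 1)/(4 - 1)
= 7×(262144 - 1)/3
= 7×262143/3
= 611667

S_9 = 611667


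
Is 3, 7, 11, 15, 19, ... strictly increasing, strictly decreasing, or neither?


Differences: 4, 4, 4, 4
All differences > 0 → strictly INCREASING

Monotonically increasing


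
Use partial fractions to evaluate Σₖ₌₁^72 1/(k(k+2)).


1/(k(k+2)) = (1/2)·(1/k - 1/(k+2)) (partial fractions)
Telescoping: Σ = (1/2)·(1 + 1/2 - 1/73 - 1/74) = 1989/2701

Sum = 1989/2701


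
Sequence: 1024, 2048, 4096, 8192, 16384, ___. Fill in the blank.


Pattern: powers of 2: 2ⁿ
Terms: 1024, 2048, 4096, 8192, 16384
Next term = 32768

Next term = 32768


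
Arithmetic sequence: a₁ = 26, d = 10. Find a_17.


aₙ = a₁ + (n-1)d
= 26 + (17-1)×10
= 26 + 160
= 186

a_17 = 186


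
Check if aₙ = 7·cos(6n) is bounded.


For all n, -1 ≤ cos(6n) ≤ 1, so -7 ≤ 7·cos(6n) ≤ 7
Lower bound: -7, Upper bound: 7
The sequence IS bounded

Bounded (-7 ≤ aₙ ≤ 7)


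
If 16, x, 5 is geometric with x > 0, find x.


GM = √(16×5) = √80 = 8.9443

GM = 8.9443


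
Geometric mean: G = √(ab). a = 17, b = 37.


GM = √(17×37) = √629 = 25.0799

GM = 25.0799


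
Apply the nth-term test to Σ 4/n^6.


lim(n→∞) 4/n^6 = 0
lim aₙ = 0 → nth-term test is INCONCLUSIVE
(Need other tests; this is actually a convergent p-series with p=6 > 1)

Inconclusive (lim aₙ = 0; need another test)


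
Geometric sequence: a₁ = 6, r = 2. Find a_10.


aₙ = a₁·r^(n-1)
= 6×2^9
= 6×512
= 3072

a_10 = 3072


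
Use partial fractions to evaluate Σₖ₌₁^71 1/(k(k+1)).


1/(k(k+1)) = 1/k - 1/(k+1) (partial fractions)
Telescoping: Σ = 1 - 1/72 = 71/72

Sum = 71/72


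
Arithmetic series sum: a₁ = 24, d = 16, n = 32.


aₙ = 24 + (32-1)×16 = 520
Sₙ = n(a₁+aₙ)/2 = 32×(24+520)/2
= 32×544/2 = 8704

S_32 = 8704


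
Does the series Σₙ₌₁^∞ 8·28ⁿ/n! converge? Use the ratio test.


aₙ = 8·28^n/n!
a_{n+1}/aₙ = 28^(n+1)/(n+1)! × n!/28^n  (constant 8 cancels)
= 28/(n+1)
L = lim(n→∞) 28/(n+1) = 0
L < 1 → series CONVERGES

Converges (ratio test: L = 0 < 1)


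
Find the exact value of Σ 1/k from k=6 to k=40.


Σₖ₌6^40 1/k = 1/6 + 1/7 + 1/8 + ... + 1/40
= 969115336318573/485721041551200
≈ 1.9952

Sum = 969115336318573/485721041551200 ≈ 1.9952


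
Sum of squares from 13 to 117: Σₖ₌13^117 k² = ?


Σₖ₌13^117 k² = Σₖ₌₁^117 k² − Σₖ₌₁^12 k²
= 117·118·235/6 − 12·13·25/6
= 540735 − 650 = 540085

Σk² = 540085


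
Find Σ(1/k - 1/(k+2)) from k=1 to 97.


Telescoping with gap 2: two head and two tail terms survive.
= (1 + 1/2) - (1/98 + 1/99)
= 3/2 - 1/98 - 1/99 = 7178/4851

Sum = 7178/4851


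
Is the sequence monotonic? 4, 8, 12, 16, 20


Differences: 4, 4, 4, 4
All differences > 0 → strictly INCREASING

Monotonically increasing


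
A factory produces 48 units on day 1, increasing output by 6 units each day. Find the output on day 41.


aₙ = a₁ + (n-1)d
= 48 + (41-1)×6
= 48 + 240
= 288

a_41 = 288


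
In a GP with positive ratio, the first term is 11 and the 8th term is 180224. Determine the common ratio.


r^(n-1) = aₙ/a₁
r^7 = 180224/11 = 16384
r = 16384^(1/7)
= 4

r = 4


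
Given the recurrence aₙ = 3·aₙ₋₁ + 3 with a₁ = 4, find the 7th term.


Computing step by step:
a_1 = 4
a_2 = 15
a_3 = 48
a_4 = 147
a_5 = 444
a_6 = 1335
a_7 = 4008


a_7 = 4008


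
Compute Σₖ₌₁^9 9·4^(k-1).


Sₙ = 9×(4^9 - 1)/(4 - 1)
= 9×(262144 - 1)/3
= 9×262143/3
= 786429

S_9 = 786429


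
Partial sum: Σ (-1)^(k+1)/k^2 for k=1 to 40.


S = 1 - 1/4 + 1/9 - 1/16 + 1/25 - 1/36 + 1/49 - 1/64 ± ...
= 0.8222
(Full series converges to +π²/12 ≈ +0.8225)

S_40 = 0.8222


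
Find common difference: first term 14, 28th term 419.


d = (aₙ - a₁)/(n-1)
= (419 - 14)/(28-1)
= 405/27 = 15

d = 15


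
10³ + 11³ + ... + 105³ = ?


Σₖ₌10^105 k³ = [105·106/2]² − [9·10/2]²
= 30969225 − 2025 = 30967200

Σk³ = 30967200


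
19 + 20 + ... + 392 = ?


Σₖ₌19^392 k = Σₖ₌₁^392 k − Σₖ₌₁^18 k
= 392·393/2 − 18·19/2
= 77028 − 171 = 76857

Σk = 76857


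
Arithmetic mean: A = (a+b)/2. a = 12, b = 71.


AM = (12 + 71)/2 = 83/2 = 41.5

AM = 41.5


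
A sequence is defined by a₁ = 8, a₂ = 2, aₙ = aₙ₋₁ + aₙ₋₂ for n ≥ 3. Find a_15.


Computing iteratively: 8, 2, 10, 12, 22, 34, 56, 90, 146, 236, 382, 618, ...
a_15 = 2618

a_15 = 2618


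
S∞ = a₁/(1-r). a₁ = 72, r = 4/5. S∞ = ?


S∞ = a₁/(1-r) = 72/(1 - 4/5)
= 72/(1/5)
= 360

S∞ = 360


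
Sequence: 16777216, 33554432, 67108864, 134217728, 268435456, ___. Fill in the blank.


Pattern: powers of 2: 2ⁿ
Terms: 16777216, 33554432, 67108864, 134217728, 268435456
Next term = 536870912

Next term = 536870912


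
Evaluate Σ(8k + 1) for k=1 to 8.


Σ(8k+1) = 8·Σk + 1·n
= 8·36 + 1·8
= 288 + 8 = 296

Σ = 296


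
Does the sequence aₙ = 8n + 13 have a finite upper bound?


aₙ = 8n + 13 → as n→∞, aₙ→∞
No finite upper bound exists
The sequence is UNBOUNDED

Unbounded (aₙ → ∞ as n → ∞)


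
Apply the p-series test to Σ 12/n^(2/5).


p-series test: Σ c/n^p converges if p > 1, diverges if p ≤ 1 (constant c > 0 doesn't affect convergence).
p = 2/5
2/5 ≤ 1 → DIVERGES

Diverges (p = 2/5 ≤ 1)


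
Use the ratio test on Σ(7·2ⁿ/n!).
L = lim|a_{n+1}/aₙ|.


aₙ = 7·2^n/n!
a_{n+1}/aₙ = 2^(n+1)/(n+1)! × n!/2^n  (constant 7 cancels)
= 2/(n+1)
L = lim(n→∞) 2/(n+1) = 0
L < 1 → series CONVERGES

Converges (ratio test: L = 0 < 1)


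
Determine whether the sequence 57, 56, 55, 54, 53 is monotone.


Differences: -1, -1, -1, -1
All differences < 0 → strictly DECREASING

Monotonically decreasing


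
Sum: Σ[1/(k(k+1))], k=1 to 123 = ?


1/(k(k+1)) = 1/k - 1/(k+1) (partial fractions)
Telescoping: Σ = 1 - 1/124 = 123/124

Sum = 123/124


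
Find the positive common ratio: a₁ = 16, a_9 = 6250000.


r^(n-1) = aₙ/a₁
r^8 = 6250000/16 = 390625
r = 390625^(1/8)
= ±5; taking r > 0 gives r = 5

r = 5


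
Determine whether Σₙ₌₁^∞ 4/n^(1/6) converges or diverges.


p-series test: Σ c/n^p converges if p > 1, diverges if p ≤ 1 (constant c > 0 doesn't affect convergence).
p = 1/6
1/6 ≤ 1 → DIVERGES

Diverges (p = 1/6 ≤ 1)


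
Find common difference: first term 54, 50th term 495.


d = (aₙ - a₁)/(n-1)
= (495 - 54)/(50-1)
= 441/49 = 9

d = 9


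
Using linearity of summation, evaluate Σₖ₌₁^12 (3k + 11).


Σ(3k+11) = 3·Σk + 11·n
= 3·78 + 11·12
= 234 + 132 = 366

Σ = 366


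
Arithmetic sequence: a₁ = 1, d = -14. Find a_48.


aₙ = a₁ + (n-1)d
= 1 + (48-1)×-14
= 1 - 658
= -657

a_48 = -657


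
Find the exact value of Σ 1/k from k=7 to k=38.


Σₖ₌7^38 1/k = 1/7 + 1/8 + 1/9 + ... + 1/38
= 863564417673793/485721041551200
≈ 1.7779

Sum = 863564417673793/485721041551200 ≈ 1.7779


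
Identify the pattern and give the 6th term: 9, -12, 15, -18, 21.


Pattern: alternating sign, magnitude arithmetic (d=3)
Terms: 9, -12, 15, -18, 21
Next term = -24

Next term = -24


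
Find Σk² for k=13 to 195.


Σₖ₌13^195 k² = Σₖ₌₁^195 k² − Σₖ₌₁^12 k²
= 195·196·391/6 − 12·13·25/6
= 2490670 − 650 = 2490020

Σk² = 2490020


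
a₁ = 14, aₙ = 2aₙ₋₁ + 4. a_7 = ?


Computing step by step:
a_1 = 14
a_2 = 32
a_3 = 68
a_4 = 140
a_5 = 284
a_6 = 572
a_7 = 1148


a_7 = 1148


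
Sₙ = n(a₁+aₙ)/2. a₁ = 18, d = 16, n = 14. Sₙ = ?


aₙ = 18 + (14-1)×16 = 226
Sₙ = n(a₁+aₙ)/2 = 14×(18+226)/2
= 14×244/2 = 1708

S_14 = 1708


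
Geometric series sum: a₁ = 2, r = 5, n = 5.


Sₙ = 2×(5^5 - 1)/(5 - 1)
= 2×(3125 - 1)/4
= 2×3124/4
= 1562

S_5 = 1562


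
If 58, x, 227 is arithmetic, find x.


AM = (58 + 227)/2 = 285/2 = 142.5

AM = 142.5


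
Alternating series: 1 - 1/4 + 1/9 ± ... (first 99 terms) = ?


S = 1 - 1/4 + 1/9 - 1/16 + 1/25 - 1/36 + 1/49 - 1/64 ± ...
= 0.8225
(Full series converges to +π²/12 ≈ +0.8225)

S_99 = 0.8225


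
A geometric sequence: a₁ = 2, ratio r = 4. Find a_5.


aₙ = a₁·r^(n-1)
= 2×4^4
= 2×256
= 512

a_5 = 512


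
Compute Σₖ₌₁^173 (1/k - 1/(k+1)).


Telescoping: adjacent terms cancel.
= 1/1 - 1/174
= 1 - 1/174 = 173/174

Sum = 173/174


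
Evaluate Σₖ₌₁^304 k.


n(n+1)/2 = 304×305/2 = 92720/2 = 46360

Σk = 46360


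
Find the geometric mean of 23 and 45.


GM = √(23×45) = √1035 = 32.1714

GM = 32.1714


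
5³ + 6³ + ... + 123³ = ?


Σₖ₌5^123 k³ = [123·124/2]² − [4·5/2]²
= 58155876 − 100 = 58155776

Σk³ = 58155776


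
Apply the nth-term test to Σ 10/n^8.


lim(n→∞) 10/n^8 = 0
lim aₙ = 0 → nth-term test is INCONCLUSIVE
(Need other tests; this is actually a convergent p-series with p=8 > 1)

Inconclusive (lim aₙ = 0; need another test)


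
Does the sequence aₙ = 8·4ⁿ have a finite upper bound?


aₙ = 8·4ⁿ → as n→∞, aₙ→∞ (since base 4 > 1)
No finite upper bound exists
The sequence is UNBOUNDED

Unbounded (aₙ → ∞ as n → ∞)


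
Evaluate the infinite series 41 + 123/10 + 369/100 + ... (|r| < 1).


S∞ = a₁/(1-r) = 41/(1 - 3/10)
= 41/(7/10)
= 410/7

S∞ = 410/7


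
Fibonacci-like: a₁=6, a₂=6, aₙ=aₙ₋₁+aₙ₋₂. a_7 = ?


Computing iteratively: 6, 6, 12, 18, 30, 48, 78
a_7 = 78

a_7 = 78


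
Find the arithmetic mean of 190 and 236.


AM = (190 + 236)/2 = 426/2 = 213

AM = 213


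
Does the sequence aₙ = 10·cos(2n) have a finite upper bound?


For all n, -1 ≤ cos(2n) ≤ 1, so -10 ≤ 10·cos(2n) ≤ 10
Lower bound: -10, Upper bound: 10
The sequence IS bounded

Bounded (-10 ≤ aₙ ≤ 10)


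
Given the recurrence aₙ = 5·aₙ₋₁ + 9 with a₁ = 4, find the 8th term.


Computing step by step:
a_1 = 4
a_2 = 29
a_3 = 154
a_4 = 779
a_5 = 3904
a_6 = 19529
a_7 = 97654
a_8 = 488279


a_8 = 488279


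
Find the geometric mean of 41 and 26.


GM = √(41×26) = √1066 = 32.6497

GM = 32.6497


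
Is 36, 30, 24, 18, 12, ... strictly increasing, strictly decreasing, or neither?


Differences: -6, -6, -6, -6
All differences < 0 → strictly DECREASING

Monotonically decreasing


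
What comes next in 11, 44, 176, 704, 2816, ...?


Pattern: geometric (r=4)
Terms: 11, 44, 176, 704, 2816
Next term = 11264

Next term = 11264


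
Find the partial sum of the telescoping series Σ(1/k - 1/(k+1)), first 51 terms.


Telescoping: adjacent terms cancel.
= 1/1 - 1/52
= 1 - 1/52 = 51/52

Sum = 51/52


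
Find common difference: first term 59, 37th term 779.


d = (aₙ - a₁)/(n-1)
= (779 - 59)/(37-1)
= 720/36 = 20

d = 20


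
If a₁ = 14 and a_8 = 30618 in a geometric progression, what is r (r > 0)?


r^(n-1) = aₙ/a₁
r^7 = 30618/14 = 2187
r = 2187^(1/7)
= 3

r = 3


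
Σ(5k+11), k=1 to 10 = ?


Σ(5k+11) = 5·Σk + 11·n
= 5·55 + 11·10
= 275 + 110 = 385

Σ = 385


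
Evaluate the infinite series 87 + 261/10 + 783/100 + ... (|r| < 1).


S∞ = a₁/(1-r) = 87/(1 - 3/10)
= 87/(7/10)
= 870/7

S∞ = 870/7


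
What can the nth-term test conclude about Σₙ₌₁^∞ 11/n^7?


lim(n→∞) 11/n^7 = 0
lim aₙ = 0 → nth-term test is INCONCLUSIVE
(Need other tests; this is actually a convergent p-series with p=7 > 1)

Inconclusive (lim aₙ = 0; need another test)


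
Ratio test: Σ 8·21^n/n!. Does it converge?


aₙ = 8·21^n/n!
a_{n+1}/aₙ = 21^(n+1)/(n+1)! × n!/21^n  (constant 8 cancels)
= 21/(n+1)
L = lim(n→∞) 21/(n+1) = 0
L < 1 → series CONVERGES

Converges (ratio test: L = 0 < 1)


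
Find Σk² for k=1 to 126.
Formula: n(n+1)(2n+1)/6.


n = 126
n(n+1)(2n+1)/6 = 126×127×253/6
= 4048506/6 = 674751

Σk² = 674751


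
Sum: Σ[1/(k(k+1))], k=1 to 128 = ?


1/(k(k+1)) = 1/k - 1/(k+1) (partial fractions)
Telescoping: Σ = 1 - 1/129 = 128/129

Sum = 128/129


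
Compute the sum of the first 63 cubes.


n(n+1)/2 = 63×64/2 = 2016
Σk³ = 2016² = 4064256

Σk³ = 4064256


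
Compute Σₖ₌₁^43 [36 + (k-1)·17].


aₙ = 36 + (43-1)×17 = 750
Sₙ = n(a₁+aₙ)/2 = 43×(36+750)/2
= 43×786/2 = 16899

S_43 = 16899


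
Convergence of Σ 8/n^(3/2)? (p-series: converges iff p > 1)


p-series test: Σ c/n^p converges if p > 1, diverges if p ≤ 1 (constant c > 0 doesn't affect convergence).
p = 3/2
3/2 > 1 → CONVERGES

Converges (p = 3/2 > 1)


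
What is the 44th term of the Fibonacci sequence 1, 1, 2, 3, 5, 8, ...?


Fibonacci sequence: 1, 1, 2, 3, 5, 8, 13, 21, 34, 55, 89, ...
F(44) = 701408733

F(44) = 701408733


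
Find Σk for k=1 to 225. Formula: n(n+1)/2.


n(n+1)/2 = 225×226/2 = 50850/2 = 25425

Σk = 25425


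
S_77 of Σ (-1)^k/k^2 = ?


S = -1 + 1/4 - 1/9 + 1/16 - 1/25 + 1/36 - 1/49 + 1/64 ± ...
= -0.8226
(Full series converges to -π²/12 ≈ -0.8225)

S_77 = -0.8226


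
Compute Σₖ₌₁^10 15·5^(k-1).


Sₙ = 15×(5^10 - 1)/(5 - 1)
= 15×(9765625 - 1)/4
= 15×9765624/4
= 36621090

S_10 = 36621090


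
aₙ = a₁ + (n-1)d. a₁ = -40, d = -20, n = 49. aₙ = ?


aₙ = a₁ + (n-1)d
= -40 + (49-1)×-20
= -40 - 960
= -1000

a_49 = -1000


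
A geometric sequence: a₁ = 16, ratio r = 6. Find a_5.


aₙ = a₁·r^(n-1)
= 16×6^4
= 16×1296
= 20736

a_5 = 20736


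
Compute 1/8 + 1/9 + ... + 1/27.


Σₖ₌8^27 1/k = 1/8 + 1/9 + 1/10 + ... + 1/27
= 104294993063/80313433200
≈ 1.2986

Sum = 104294993063/80313433200 ≈ 1.2986


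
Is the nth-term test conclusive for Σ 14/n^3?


lim(n→∞) 14/n^3 = 0
lim aₙ = 0 → nth-term test is INCONCLUSIVE
(Need other tests; this is actually a convergent p-series with p=3 > 1)

Inconclusive (lim aₙ = 0; need another test)


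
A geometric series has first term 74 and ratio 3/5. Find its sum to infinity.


S∞ = a₁/(1-r) = 74/(1 - 3/5)
= 74/(2/5)
= 185

S∞ = 185


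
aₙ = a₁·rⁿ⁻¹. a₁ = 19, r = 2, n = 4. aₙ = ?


aₙ = a₁·r^(n-1)
= 19×2^3
= 19×8
= 152

a_4 = 152


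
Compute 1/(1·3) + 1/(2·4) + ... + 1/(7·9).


1/(k(k+2)) = (1/2)·(1/k - 1/(k+2)) (partial fractions)
Telescoping: Σ = (1/2)·(1 + 1/2 - 1/8 - 1/9) = 91/144

Sum = 91/144


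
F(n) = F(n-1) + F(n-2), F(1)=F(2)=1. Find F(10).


Fibonacci sequence: 1, 1, 2, 3, 5, 8, 13, 21, 34, 55
F(10) = 55

F(10) = 55


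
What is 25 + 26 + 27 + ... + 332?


Σₖ₌25^332 k = Σₖ₌₁^332 k − Σₖ₌₁^24 k
= 332·333/2 − 24·25/2
= 55278 − 300 = 54978

Σk = 54978


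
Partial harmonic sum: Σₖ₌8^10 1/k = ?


Σₖ₌8^10 1/k = 1/8 + 1/9 + 1/10
= 121/360
≈ 0.3361

Sum = 121/360 ≈ 0.3361


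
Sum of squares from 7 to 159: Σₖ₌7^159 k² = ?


Σₖ₌7^159 k² = Σₖ₌₁^159 k² − Σₖ₌₁^6 k²
= 159·160·319/6 − 6·7·13/6
= 1352560 − 91 = 1352469

Σk² = 1352469


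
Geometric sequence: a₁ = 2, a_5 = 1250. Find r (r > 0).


r^(n-1) = aₙ/a₁
r^4 = 1250/2 = 625
r = 625^(1/4)
= ±5; taking r > 0 gives r = 5

r = 5


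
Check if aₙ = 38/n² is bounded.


a₁ = 38, a₂ = 38/4, a₃ = 38/9, ...
0 < aₙ ≤ 38 for all n ≥ 1
The sequence IS bounded

Bounded (0 < aₙ ≤ 38)


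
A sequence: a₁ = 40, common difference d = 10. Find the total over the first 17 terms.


aₙ = 40 + (17-1)×10 = 200
Sₙ = n(a₁+aₙ)/2 = 17×(40+200)/2
= 17×240/2 = 2040

S_17 = 2040


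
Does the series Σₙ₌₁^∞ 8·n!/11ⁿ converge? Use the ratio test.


aₙ = 8·n!/11^n
a_{n+1}/aₙ = (n+1)!/11^(n+1) × 11^n/n!  (constant 8 cancels)
= (n+1)/11
L = lim(n→∞) (n+1)/11 = ∞
L > 1 → series DIVERGES

Diverges (ratio test: L = ∞ > 1)


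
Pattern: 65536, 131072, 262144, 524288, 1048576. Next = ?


Pattern: powers of 2: 2ⁿ
Terms: 65536, 131072, 262144, 524288, 1048576
Next term = 2097152

Next term = 2097152


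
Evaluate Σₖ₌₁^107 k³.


n(n+1)/2 = 107×108/2 = 5778
Σk³ = 5778² = 33385284

Σk³ = 33385284


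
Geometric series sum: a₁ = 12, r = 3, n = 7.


Sₙ = 12×(3^7 - 1)/(3 - 1)
= 12×(2187 - 1)/2
= 12×2186/2
= 13116

S_7 = 13116


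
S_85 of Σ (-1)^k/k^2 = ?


S = -1 + 1/4 - 1/9 + 1/16 - 1/25 + 1/36 - 1/49 + 1/64 ± ...
= -0.8225
(Full series converges to -π²/12 ≈ -0.8225)

S_85 = -0.8225


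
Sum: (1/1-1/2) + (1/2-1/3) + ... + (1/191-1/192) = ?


Telescoping: adjacent terms cancel.
= 1/1 - 1/192
= 1 - 1/192 = 191/192

Sum = 191/192


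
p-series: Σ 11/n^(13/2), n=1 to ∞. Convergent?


p-series test: Σ c/n^p converges if p > 1, diverges if p ≤ 1 (constant c > 0 doesn't affect convergence).
p = 13/2
13/2 > 1 → CONVERGES

Converges (p = 13/2 > 1)


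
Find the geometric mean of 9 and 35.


GM = √(9×35) = √315 = 17.7482

GM = 17.7482


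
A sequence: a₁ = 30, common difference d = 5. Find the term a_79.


aₙ = a₁ + (n-1)d
= 30 + (79-1)×5
= 30 + 390
= 420

a_79 = 420


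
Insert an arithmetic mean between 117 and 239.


AM = (117 + 239)/2 = 356/2 = 178

AM = 178


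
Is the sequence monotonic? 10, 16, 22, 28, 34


Differences: 6, 6, 6, 6
All differences > 0 → strictly INCREASING

Monotonically increasing


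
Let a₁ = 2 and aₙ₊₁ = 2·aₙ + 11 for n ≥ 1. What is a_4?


Computing step by step:
a_1 = 2
a_2 = 15
a_3 = 41
a_4 = 93


a_4 = 93


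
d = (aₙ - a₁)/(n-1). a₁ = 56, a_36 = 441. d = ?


d = (aₙ - a₁)/(n-1)
= (441 - 56)/(36-1)
= 385/35 = 11

d = 11


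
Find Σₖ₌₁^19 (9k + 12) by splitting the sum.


Σ(9k+12) = 9·Σk + 12·n
= 9·190 + 12·19
= 1710 + 228 = 1938

Σ = 1938


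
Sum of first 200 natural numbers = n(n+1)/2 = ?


n(n+1)/2 = 200×201/2 = 40200/2 = 20100

Σk = 20100


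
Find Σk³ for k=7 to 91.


Σₖ₌7^91 k³ = [91·92/2]² − [6·7/2]²
= 17522596 − 441 = 17522155

Σk³ = 17522155


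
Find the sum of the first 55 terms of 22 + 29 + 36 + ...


aₙ = 22 + (55-1)×7 = 400
Sₙ = n(a₁+aₙ)/2 = 55×(22+400)/2
= 55×422/2 = 11605

S_55 = 11605


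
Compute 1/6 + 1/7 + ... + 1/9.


Σₖ₌6^9 1/k = 1/6 + 1/7 + 1/8 + 1/9
= 275/504
≈ 0.5456

Sum = 275/504 ≈ 0.5456


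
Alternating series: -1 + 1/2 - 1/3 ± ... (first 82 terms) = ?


S = -1 + 1/2 - 1/3 + 1/4 - 1/5 + 1/6 - 1/7 + 1/8 ± ...
= -0.6871
(Full series converges to -ln(2) ≈ -0.6931)

S_82 = -0.6871
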